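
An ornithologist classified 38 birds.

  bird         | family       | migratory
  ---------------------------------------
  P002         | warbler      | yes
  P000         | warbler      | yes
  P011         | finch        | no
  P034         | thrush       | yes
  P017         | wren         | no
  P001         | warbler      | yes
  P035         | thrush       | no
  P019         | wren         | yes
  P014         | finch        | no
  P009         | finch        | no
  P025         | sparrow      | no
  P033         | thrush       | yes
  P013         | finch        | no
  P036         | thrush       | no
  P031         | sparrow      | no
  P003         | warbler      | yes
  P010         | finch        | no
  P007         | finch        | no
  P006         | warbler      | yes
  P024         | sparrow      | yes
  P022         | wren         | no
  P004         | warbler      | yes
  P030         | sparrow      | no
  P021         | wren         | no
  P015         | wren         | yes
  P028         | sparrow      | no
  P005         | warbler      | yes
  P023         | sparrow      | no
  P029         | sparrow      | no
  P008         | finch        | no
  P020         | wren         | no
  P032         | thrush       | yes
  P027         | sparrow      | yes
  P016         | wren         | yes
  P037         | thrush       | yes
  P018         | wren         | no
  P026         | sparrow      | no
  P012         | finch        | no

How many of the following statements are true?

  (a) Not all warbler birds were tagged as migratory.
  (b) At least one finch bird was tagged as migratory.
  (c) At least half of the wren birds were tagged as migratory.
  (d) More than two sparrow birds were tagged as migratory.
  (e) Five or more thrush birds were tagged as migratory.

(a) warbler: |A| = 7, |A ∩ B| = 7; needs A ⊄ B (|A ∖ B| ≥ 1) — false.
(b) finch: |A| = 8, |A ∩ B| = 0; needs A ∩ B ≠ ∅ (|A ∩ B| ≥ 1) — false.
(c) wren: |A| = 8, |A ∩ B| = 3; needs |A ∩ B| ≥ |A ∖ B| — false.
(d) sparrow: |A| = 9, |A ∩ B| = 2; needs |A ∩ B| > 2 — false.
(e) thrush: |A| = 6, |A ∩ B| = 4; needs |A ∩ B| ≥ 5 — false.

0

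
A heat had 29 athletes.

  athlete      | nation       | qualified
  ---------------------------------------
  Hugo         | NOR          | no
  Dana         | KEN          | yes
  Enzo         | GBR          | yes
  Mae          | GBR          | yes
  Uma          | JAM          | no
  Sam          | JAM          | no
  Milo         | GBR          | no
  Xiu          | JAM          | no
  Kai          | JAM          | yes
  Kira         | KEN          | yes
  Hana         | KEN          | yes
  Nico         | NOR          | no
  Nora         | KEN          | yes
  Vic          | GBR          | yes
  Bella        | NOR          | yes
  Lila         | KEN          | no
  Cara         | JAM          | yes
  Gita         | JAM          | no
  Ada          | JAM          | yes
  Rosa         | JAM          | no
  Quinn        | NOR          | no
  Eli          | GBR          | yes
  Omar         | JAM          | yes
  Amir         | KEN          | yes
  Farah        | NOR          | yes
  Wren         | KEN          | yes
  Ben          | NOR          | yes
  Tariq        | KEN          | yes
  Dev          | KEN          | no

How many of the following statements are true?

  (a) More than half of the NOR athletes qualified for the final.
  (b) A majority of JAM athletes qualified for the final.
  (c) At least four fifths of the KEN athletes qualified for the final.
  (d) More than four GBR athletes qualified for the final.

0

(a) NOR: |A| = 6, |A ∩ B| = 3; needs |A ∩ B| > |A ∖ B| — false.
(b) JAM: |A| = 9, |A ∩ B| = 4; needs |A ∩ B| > |A ∖ B| — false.
(c) KEN: |A| = 9, |A ∩ B| = 7; needs |A ∩ B| / |A| ≥ 4/5 — false.
(d) GBR: |A| = 5, |A ∩ B| = 4; needs |A ∩ B| > 4 — false.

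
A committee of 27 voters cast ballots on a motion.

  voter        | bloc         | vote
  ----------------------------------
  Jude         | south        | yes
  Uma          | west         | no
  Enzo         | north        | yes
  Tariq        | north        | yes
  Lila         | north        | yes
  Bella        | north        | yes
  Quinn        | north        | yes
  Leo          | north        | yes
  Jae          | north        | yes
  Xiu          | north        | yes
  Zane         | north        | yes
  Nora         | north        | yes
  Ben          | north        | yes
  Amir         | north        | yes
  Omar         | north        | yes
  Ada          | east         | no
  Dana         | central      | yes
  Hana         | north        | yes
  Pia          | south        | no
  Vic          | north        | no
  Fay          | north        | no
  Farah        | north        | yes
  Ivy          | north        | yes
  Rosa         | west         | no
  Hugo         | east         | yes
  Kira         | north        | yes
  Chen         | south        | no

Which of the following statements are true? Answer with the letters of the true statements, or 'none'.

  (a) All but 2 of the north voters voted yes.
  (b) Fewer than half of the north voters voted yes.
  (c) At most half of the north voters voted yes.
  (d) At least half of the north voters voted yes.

|A| = 19, |A ∩ B| = 17, |A ∖ B| = 2.
(a) |A ∖ B| = 2: holds.
(b) |A ∩ B| < |A ∖ B|: fails.
(c) |A ∩ B| ≤ |A ∖ B|: fails.
(d) |A ∩ B| ≥ |A ∖ B|: holds.

(a), (d)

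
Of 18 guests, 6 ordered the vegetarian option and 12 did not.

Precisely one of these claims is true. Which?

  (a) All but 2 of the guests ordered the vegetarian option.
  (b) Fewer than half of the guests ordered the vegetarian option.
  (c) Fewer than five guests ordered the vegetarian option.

(b)

|A| = 18, |A ∩ B| = 6, |A ∖ B| = 12.
(a) requires |A ∖ B| = 2: false.
(b) requires |A ∩ B| < |A ∖ B|: true.
(c) requires |A ∩ B| < 5: false.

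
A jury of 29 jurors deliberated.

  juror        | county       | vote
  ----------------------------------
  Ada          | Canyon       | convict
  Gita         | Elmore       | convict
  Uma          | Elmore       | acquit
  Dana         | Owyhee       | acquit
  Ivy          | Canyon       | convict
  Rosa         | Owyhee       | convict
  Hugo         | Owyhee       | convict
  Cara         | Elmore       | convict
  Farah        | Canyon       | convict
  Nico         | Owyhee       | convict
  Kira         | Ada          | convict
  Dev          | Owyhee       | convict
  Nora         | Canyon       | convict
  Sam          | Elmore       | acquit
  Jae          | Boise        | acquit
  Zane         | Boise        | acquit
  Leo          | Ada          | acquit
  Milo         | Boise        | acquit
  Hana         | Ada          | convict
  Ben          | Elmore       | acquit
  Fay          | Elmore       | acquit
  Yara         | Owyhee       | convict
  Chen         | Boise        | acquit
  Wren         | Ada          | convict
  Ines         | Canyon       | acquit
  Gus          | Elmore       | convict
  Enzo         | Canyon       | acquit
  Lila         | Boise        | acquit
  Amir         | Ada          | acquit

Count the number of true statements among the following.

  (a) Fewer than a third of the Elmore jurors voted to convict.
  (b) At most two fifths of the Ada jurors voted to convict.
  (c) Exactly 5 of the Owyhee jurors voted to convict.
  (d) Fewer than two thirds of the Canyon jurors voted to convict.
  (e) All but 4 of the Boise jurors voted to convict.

1

(a) Elmore: |A| = 7, |A ∩ B| = 3; needs |A ∩ B| / |A| < 1/3 — false.
(b) Ada: |A| = 5, |A ∩ B| = 3; needs |A ∩ B| / |A| ≤ 2/5 — false.
(c) Owyhee: |A| = 6, |A ∩ B| = 5; needs |A ∩ B| = 5 — true.
(d) Canyon: |A| = 6, |A ∩ B| = 4; needs |A ∩ B| / |A| < 2/3 — false.
(e) Boise: |A| = 5, |A ∩ B| = 0; needs |A ∖ B| = 4 — false.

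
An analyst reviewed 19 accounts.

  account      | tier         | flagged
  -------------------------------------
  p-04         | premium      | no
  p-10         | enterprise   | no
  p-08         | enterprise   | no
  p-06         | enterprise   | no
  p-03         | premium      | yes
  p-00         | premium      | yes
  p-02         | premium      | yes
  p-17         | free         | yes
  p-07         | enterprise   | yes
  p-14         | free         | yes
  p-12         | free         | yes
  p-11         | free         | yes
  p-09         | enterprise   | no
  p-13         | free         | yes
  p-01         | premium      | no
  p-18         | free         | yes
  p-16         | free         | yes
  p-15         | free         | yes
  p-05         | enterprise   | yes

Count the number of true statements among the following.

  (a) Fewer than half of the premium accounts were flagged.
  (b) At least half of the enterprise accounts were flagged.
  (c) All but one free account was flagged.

0

(a) premium: |A| = 5, |A ∩ B| = 3; needs |A ∩ B| < |A ∖ B| — false.
(b) enterprise: |A| = 6, |A ∩ B| = 2; needs |A ∩ B| ≥ |A ∖ B| — false.
(c) free: |A| = 8, |A ∩ B| = 8; needs |A ∖ B| = 1 — false.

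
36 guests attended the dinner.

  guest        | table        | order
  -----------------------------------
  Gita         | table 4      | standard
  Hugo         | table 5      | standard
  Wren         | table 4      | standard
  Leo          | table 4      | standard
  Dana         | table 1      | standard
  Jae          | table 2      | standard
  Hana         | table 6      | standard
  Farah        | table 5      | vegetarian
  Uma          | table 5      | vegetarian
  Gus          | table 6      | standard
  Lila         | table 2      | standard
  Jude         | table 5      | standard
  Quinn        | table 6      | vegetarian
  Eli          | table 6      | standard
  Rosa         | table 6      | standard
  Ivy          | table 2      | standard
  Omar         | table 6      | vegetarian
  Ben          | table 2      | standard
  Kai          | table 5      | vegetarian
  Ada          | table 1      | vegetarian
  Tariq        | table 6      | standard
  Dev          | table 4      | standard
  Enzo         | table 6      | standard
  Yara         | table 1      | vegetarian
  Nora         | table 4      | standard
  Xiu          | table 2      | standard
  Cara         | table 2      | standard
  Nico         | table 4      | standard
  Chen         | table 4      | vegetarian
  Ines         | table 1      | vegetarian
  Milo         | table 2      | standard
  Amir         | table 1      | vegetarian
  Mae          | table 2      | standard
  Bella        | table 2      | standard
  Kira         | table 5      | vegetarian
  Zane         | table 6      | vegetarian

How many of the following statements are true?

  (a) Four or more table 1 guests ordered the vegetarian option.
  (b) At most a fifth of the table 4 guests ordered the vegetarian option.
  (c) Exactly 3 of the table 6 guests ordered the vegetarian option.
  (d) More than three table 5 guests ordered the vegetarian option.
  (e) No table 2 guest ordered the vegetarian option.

5

(a) table 1: |A| = 5, |A ∩ B| = 4; needs |A ∩ B| ≥ 4 — true.
(b) table 4: |A| = 7, |A ∩ B| = 1; needs |A ∩ B| / |A| ≤ 1/5 — true.
(c) table 6: |A| = 9, |A ∩ B| = 3; needs |A ∩ B| = 3 — true.
(d) table 5: |A| = 6, |A ∩ B| = 4; needs |A ∩ B| > 3 — true.
(e) table 2: |A| = 9, |A ∩ B| = 0; needs A ∩ B = ∅ (|A ∩ B| = 0) — true.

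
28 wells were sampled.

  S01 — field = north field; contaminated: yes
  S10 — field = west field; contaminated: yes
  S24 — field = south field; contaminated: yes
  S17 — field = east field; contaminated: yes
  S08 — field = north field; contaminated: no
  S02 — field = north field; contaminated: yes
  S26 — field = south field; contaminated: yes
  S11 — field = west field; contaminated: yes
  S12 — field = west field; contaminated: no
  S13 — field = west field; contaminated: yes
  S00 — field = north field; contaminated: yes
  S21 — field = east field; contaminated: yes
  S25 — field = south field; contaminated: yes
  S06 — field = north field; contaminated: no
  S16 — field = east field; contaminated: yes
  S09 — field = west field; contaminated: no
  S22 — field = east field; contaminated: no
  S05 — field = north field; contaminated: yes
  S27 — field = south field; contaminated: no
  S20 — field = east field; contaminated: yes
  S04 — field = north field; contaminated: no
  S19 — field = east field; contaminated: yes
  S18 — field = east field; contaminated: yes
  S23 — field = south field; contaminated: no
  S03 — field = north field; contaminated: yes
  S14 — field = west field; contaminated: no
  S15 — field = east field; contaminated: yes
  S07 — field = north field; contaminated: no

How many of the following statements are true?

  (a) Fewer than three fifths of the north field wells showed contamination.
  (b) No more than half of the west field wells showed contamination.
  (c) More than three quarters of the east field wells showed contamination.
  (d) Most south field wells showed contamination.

(a) north field: |A| = 9, |A ∩ B| = 5; needs |A ∩ B| / |A| < 3/5 — true.
(b) west field: |A| = 6, |A ∩ B| = 3; needs |A ∩ B| ≤ |A ∖ B| — true.
(c) east field: |A| = 8, |A ∩ B| = 7; needs |A ∩ B| / |A| > 3/4 — true.
(d) south field: |A| = 5, |A ∩ B| = 3; needs |A ∩ B| > |A ∖ B| — true.

4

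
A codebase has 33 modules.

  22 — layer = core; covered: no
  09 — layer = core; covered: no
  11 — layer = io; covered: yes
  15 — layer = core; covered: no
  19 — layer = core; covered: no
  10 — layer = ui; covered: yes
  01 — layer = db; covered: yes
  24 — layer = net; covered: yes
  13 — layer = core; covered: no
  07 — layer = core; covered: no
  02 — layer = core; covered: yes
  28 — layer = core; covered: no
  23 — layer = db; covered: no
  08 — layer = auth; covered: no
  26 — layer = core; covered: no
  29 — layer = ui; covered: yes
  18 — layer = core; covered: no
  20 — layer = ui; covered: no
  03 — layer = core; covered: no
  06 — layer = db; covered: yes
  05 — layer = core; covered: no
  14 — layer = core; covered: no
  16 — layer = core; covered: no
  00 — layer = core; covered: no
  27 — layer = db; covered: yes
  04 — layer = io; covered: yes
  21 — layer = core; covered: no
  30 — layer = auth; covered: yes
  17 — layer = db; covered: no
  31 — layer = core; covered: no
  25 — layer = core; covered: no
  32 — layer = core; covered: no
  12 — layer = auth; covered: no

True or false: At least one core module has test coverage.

'At least one core module has test coverage' holds iff A ∩ B ≠ ∅ (|A ∩ B| ≥ 1).
|A| = 19, |A ∩ B| = 1, |A ∖ B| = 18.
So the statement is true.

True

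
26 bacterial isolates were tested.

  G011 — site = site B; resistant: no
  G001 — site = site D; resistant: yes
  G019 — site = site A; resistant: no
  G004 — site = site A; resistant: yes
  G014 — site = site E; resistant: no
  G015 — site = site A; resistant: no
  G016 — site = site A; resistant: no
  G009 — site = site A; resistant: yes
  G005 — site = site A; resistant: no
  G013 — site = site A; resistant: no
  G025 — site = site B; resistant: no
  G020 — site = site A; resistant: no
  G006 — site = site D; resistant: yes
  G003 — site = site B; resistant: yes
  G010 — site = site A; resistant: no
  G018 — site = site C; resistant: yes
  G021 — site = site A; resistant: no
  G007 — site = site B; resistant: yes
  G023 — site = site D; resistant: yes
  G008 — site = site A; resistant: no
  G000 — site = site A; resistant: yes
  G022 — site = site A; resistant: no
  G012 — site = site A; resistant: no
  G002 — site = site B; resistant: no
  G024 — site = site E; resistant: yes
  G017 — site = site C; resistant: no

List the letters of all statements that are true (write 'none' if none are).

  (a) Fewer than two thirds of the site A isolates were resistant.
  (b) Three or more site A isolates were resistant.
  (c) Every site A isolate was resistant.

|A| = 14, |A ∩ B| = 3, |A ∖ B| = 11.
(a) |A ∩ B| / |A| < 2/3: holds.
(b) |A ∩ B| ≥ 3: holds.
(c) A ⊆ B, i.e. every element of A is in B (|A ∖ B| = 0): fails.

(a), (b)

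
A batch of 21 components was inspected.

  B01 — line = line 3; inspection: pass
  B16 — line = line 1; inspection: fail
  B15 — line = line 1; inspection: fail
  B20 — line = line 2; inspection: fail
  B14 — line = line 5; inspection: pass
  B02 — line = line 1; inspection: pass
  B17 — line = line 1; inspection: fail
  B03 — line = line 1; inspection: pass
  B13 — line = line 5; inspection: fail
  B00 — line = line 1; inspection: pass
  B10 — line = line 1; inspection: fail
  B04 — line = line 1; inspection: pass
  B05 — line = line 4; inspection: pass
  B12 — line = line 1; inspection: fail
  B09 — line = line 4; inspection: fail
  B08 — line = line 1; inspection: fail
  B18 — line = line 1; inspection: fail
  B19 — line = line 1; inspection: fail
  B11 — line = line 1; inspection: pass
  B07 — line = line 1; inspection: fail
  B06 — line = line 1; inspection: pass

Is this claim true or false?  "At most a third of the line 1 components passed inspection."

False

Truth condition: |A ∩ B| / |A| ≤ 1/3.
|A| = 15, |A ∩ B| = 6, |A ∖ B| = 9.
|A ∩ B|/|A| = 6/15, so the statement is false.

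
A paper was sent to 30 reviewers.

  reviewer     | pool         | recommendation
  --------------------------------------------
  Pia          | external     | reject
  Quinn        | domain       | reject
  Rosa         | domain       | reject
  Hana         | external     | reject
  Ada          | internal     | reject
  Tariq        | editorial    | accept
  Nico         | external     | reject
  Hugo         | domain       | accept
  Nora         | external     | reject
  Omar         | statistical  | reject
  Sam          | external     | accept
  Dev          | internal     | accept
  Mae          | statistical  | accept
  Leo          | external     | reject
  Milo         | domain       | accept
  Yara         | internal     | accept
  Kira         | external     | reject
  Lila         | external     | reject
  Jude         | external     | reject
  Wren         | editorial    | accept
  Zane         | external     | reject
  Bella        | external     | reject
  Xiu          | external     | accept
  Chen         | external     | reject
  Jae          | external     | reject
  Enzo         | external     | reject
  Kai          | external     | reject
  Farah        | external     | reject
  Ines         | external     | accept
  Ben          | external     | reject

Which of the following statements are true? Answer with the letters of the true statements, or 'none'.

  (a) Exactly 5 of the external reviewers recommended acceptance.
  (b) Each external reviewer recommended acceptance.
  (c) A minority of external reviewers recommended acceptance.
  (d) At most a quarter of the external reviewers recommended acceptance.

(c), (d)

|A| = 19, |A ∩ B| = 3, |A ∖ B| = 16.
(a) |A ∩ B| = 5: fails.
(b) A ⊆ B, i.e. every element of A is in B (|A ∖ B| = 0): fails.
(c) |A ∩ B| < |A ∖ B|: holds.
(d) |A ∩ B| / |A| ≤ 1/4: holds.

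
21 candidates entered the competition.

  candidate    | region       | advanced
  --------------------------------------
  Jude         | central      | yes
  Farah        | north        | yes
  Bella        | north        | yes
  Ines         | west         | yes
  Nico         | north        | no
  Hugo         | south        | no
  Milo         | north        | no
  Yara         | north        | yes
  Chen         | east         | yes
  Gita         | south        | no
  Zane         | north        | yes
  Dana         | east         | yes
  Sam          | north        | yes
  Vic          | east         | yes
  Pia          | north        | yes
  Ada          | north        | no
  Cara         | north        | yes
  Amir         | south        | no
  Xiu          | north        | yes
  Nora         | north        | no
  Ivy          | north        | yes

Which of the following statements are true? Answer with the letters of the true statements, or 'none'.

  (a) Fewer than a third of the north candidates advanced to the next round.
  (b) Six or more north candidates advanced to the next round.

|A| = 13, |A ∩ B| = 9, |A ∖ B| = 4.
(a) |A ∩ B| / |A| < 1/3: fails.
(b) |A ∩ B| ≥ 6: holds.

(b)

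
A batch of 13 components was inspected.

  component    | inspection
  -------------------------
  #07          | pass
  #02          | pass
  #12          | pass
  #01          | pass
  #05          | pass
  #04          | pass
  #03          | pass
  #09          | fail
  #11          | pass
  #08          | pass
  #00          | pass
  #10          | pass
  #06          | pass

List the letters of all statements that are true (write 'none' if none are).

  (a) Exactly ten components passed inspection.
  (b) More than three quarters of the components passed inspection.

(b)

|A| = 13, |A ∩ B| = 12, |A ∖ B| = 1.
(a) |A ∩ B| = 10: fails.
(b) |A ∩ B| / |A| > 3/4: holds.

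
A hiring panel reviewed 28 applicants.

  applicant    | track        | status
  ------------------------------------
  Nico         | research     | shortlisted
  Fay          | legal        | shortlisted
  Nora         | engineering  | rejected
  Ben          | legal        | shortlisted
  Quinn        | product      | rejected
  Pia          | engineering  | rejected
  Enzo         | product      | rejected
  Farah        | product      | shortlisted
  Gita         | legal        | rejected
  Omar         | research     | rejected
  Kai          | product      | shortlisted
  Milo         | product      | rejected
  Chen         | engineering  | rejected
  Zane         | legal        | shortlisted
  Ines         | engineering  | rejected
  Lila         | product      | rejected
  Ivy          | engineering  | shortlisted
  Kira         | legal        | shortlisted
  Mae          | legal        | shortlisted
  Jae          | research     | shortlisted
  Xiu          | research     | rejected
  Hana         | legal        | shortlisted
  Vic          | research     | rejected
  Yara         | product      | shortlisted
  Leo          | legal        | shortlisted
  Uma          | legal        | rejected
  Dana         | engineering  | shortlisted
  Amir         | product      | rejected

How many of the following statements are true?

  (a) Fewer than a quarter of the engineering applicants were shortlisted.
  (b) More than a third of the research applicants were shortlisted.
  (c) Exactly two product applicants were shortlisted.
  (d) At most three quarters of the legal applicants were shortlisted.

(a) engineering: |A| = 6, |A ∩ B| = 2; needs |A ∩ B| / |A| < 1/4 — false.
(b) research: |A| = 5, |A ∩ B| = 2; needs |A ∩ B| / |A| > 1/3 — true.
(c) product: |A| = 8, |A ∩ B| = 3; needs |A ∩ B| = 2 — false.
(d) legal: |A| = 9, |A ∩ B| = 7; needs |A ∩ B| / |A| ≤ 3/4 — false.

1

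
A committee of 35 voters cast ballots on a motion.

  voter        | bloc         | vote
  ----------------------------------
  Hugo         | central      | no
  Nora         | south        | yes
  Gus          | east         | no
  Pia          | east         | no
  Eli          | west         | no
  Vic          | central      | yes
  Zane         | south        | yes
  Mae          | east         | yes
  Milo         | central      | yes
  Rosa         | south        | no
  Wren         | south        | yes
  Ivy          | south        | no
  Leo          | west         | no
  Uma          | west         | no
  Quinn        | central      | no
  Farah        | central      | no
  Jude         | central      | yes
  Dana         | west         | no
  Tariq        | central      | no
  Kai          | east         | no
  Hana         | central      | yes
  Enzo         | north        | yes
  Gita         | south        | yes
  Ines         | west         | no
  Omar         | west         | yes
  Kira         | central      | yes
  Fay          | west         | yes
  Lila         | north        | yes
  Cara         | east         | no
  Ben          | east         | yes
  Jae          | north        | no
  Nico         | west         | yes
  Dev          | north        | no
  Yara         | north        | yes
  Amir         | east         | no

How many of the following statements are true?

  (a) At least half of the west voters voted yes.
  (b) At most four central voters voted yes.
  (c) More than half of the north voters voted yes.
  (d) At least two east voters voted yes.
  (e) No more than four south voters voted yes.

(a) west: |A| = 8, |A ∩ B| = 3; needs |A ∩ B| ≥ |A ∖ B| — false.
(b) central: |A| = 9, |A ∩ B| = 5; needs |A ∩ B| ≤ 4 — false.
(c) north: |A| = 5, |A ∩ B| = 3; needs |A ∩ B| > |A ∖ B| — true.
(d) east: |A| = 7, |A ∩ B| = 2; needs |A ∩ B| ≥ 2 — true.
(e) south: |A| = 6, |A ∩ B| = 4; needs |A ∩ B| ≤ 4 — true.

3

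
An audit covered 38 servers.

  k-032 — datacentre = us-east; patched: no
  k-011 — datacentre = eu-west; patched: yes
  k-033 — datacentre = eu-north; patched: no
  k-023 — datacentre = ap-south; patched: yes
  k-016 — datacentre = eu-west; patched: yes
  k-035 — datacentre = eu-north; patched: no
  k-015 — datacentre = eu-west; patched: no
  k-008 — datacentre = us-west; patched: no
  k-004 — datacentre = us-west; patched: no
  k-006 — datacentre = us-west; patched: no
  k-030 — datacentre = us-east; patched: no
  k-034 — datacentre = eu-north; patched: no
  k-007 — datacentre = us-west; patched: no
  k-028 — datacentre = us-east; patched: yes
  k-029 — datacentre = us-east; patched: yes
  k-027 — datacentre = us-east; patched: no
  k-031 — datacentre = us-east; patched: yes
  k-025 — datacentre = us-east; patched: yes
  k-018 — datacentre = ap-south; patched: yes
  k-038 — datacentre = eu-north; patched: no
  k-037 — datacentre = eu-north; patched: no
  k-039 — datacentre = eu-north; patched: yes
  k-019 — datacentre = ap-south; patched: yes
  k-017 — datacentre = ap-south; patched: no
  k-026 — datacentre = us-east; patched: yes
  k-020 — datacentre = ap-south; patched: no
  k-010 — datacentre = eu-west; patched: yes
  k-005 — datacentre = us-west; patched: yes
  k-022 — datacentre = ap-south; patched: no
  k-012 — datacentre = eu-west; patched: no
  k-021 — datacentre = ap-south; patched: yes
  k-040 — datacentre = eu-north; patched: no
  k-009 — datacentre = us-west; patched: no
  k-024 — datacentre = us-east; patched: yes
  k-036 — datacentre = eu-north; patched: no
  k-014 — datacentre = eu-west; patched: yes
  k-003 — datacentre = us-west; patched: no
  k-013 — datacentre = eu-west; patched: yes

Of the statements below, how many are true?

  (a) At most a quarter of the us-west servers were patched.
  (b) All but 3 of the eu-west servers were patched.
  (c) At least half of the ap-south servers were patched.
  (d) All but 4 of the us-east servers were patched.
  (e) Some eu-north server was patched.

3

(a) us-west: |A| = 7, |A ∩ B| = 1; needs |A ∩ B| / |A| ≤ 1/4 — true.
(b) eu-west: |A| = 7, |A ∩ B| = 5; needs |A ∖ B| = 3 — false.
(c) ap-south: |A| = 7, |A ∩ B| = 4; needs |A ∩ B| ≥ |A ∖ B| — true.
(d) us-east: |A| = 9, |A ∩ B| = 6; needs |A ∖ B| = 4 — false.
(e) eu-north: |A| = 8, |A ∩ B| = 1; needs A ∩ B ≠ ∅ (|A ∩ B| ≥ 1) — true.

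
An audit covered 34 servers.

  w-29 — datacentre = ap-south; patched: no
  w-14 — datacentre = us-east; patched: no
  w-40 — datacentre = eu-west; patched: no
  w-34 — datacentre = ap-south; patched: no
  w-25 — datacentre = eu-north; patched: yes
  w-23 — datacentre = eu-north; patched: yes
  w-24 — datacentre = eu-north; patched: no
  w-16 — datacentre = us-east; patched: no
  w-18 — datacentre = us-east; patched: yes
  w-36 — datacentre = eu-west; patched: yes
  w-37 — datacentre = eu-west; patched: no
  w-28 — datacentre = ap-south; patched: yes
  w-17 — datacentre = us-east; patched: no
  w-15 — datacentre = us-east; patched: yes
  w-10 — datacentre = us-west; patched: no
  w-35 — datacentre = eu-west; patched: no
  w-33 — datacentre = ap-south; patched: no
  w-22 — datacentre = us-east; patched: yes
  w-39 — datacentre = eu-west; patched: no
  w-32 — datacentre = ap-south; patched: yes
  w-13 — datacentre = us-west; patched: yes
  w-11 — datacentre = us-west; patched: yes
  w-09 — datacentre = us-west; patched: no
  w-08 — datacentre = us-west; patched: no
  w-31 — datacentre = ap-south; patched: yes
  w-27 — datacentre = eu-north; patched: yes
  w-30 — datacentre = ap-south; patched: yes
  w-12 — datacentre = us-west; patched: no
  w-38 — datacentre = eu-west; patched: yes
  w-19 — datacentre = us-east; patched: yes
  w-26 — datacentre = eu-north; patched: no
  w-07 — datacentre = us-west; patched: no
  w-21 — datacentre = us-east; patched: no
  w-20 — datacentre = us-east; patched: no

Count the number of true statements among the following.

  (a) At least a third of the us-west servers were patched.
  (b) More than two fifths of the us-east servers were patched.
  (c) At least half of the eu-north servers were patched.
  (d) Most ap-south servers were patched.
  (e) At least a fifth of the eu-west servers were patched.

(a) us-west: |A| = 7, |A ∩ B| = 2; needs |A ∩ B| / |A| ≥ 1/3 — false.
(b) us-east: |A| = 9, |A ∩ B| = 4; needs |A ∩ B| / |A| > 2/5 — true.
(c) eu-north: |A| = 5, |A ∩ B| = 3; needs |A ∩ B| ≥ |A ∖ B| — true.
(d) ap-south: |A| = 7, |A ∩ B| = 4; needs |A ∩ B| > |A ∖ B| — true.
(e) eu-west: |A| = 6, |A ∩ B| = 2; needs |A ∩ B| / |A| ≥ 1/5 — true.

4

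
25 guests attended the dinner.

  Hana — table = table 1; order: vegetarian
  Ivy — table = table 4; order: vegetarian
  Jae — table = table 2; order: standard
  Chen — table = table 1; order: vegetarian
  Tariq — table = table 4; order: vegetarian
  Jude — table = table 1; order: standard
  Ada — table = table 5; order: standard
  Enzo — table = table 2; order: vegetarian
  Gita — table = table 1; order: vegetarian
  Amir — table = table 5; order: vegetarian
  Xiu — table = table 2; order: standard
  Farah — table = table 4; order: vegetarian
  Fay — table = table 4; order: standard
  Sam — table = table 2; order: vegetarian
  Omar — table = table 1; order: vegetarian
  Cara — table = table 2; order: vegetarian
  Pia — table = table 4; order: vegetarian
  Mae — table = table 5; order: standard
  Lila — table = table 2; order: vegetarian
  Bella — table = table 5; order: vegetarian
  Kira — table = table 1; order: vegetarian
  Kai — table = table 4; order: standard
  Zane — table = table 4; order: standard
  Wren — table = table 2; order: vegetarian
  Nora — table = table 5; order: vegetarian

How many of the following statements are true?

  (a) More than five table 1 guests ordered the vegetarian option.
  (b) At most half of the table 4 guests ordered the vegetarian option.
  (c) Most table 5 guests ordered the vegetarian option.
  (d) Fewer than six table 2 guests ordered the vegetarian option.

(a) table 1: |A| = 6, |A ∩ B| = 5; needs |A ∩ B| > 5 — false.
(b) table 4: |A| = 7, |A ∩ B| = 4; needs |A ∩ B| ≤ |A ∖ B| — false.
(c) table 5: |A| = 5, |A ∩ B| = 3; needs |A ∩ B| > |A ∖ B| — true.
(d) table 2: |A| = 7, |A ∩ B| = 5; needs |A ∩ B| < 6 — true.

2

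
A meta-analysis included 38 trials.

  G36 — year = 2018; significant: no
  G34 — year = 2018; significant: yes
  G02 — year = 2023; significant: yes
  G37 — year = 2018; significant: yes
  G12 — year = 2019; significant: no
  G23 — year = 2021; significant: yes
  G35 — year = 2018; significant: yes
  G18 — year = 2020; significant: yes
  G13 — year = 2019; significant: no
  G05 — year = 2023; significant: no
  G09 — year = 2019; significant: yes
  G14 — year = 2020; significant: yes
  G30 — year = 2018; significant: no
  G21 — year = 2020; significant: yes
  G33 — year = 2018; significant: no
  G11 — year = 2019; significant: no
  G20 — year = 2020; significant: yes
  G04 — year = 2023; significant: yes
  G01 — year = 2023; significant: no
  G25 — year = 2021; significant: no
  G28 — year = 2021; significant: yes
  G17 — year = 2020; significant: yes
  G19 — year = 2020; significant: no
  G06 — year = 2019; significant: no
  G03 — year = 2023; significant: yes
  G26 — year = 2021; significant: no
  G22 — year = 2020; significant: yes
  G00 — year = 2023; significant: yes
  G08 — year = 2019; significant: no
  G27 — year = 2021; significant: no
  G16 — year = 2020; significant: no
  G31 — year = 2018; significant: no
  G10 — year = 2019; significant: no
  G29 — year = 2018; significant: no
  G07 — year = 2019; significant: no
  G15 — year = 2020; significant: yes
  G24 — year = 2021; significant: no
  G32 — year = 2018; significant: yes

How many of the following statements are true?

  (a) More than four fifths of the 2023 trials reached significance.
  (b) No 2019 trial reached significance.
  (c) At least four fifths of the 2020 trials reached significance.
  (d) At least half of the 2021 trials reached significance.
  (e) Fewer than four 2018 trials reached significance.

(a) 2023: |A| = 6, |A ∩ B| = 4; needs |A ∩ B| / |A| > 4/5 — false.
(b) 2019: |A| = 8, |A ∩ B| = 1; needs A ∩ B = ∅ (|A ∩ B| = 0) — false.
(c) 2020: |A| = 9, |A ∩ B| = 7; needs |A ∩ B| / |A| ≥ 4/5 — false.
(d) 2021: |A| = 6, |A ∩ B| = 2; needs |A ∩ B| ≥ |A ∖ B| — false.
(e) 2018: |A| = 9, |A ∩ B| = 4; needs |A ∩ B| < 4 — false.

0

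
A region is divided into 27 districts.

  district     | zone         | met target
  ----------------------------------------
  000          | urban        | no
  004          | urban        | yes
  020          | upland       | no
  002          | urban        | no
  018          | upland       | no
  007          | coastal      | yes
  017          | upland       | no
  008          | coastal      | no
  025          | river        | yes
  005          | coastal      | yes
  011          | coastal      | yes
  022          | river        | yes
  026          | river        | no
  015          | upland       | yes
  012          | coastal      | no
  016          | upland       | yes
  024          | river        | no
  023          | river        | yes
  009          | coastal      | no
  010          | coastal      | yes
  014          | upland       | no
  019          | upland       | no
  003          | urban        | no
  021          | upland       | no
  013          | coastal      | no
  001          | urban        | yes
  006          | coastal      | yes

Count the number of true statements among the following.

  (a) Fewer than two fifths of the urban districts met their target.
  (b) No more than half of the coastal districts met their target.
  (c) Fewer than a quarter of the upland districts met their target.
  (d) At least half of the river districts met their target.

1

(a) urban: |A| = 5, |A ∩ B| = 2; needs |A ∩ B| / |A| < 2/5 — false.
(b) coastal: |A| = 9, |A ∩ B| = 5; needs |A ∩ B| ≤ |A ∖ B| — false.
(c) upland: |A| = 8, |A ∩ B| = 2; needs |A ∩ B| / |A| < 1/4 — false.
(d) river: |A| = 5, |A ∩ B| = 3; needs |A ∩ B| ≥ |A ∖ B| — true.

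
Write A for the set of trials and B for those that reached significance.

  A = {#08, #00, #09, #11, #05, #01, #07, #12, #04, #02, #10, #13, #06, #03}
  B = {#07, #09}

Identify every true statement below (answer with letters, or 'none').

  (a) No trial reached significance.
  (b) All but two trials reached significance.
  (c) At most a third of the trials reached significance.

|A| = 14, |A ∩ B| = 2, |A ∖ B| = 12.
(a) A ∩ B = ∅ (|A ∩ B| = 0): fails.
(b) |A ∖ B| = 2: fails.
(c) |A ∩ B| / |A| ≤ 1/3: holds.

(c)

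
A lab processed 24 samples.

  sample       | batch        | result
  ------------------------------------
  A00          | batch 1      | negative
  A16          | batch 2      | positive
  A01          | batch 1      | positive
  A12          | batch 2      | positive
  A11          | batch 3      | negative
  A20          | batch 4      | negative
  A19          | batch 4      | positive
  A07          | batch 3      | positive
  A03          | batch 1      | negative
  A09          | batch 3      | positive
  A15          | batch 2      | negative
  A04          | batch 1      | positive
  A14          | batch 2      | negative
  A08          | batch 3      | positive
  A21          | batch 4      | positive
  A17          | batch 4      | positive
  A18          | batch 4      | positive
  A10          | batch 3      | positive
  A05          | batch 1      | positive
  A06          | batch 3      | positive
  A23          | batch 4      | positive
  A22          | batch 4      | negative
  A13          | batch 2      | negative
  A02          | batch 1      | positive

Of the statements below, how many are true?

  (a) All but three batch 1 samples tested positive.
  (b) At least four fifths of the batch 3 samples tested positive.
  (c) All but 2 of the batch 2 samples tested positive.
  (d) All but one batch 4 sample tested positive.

1

(a) batch 1: |A| = 6, |A ∩ B| = 4; needs |A ∖ B| = 3 — false.
(b) batch 3: |A| = 6, |A ∩ B| = 5; needs |A ∩ B| / |A| ≥ 4/5 — true.
(c) batch 2: |A| = 5, |A ∩ B| = 2; needs |A ∖ B| = 2 — false.
(d) batch 4: |A| = 7, |A ∩ B| = 5; needs |A ∖ B| = 1 — false.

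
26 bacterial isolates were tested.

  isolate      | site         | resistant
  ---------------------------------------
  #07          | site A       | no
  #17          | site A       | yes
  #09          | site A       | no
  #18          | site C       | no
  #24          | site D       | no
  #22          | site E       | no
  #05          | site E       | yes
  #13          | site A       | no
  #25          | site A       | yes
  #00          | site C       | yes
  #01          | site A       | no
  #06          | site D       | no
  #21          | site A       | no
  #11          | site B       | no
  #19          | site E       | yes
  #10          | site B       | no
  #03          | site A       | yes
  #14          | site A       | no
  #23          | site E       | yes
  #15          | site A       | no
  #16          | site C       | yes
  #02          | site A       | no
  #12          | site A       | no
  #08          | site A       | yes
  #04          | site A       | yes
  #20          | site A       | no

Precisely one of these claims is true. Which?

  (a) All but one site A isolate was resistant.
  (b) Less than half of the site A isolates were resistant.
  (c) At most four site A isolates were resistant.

|A| = 15, |A ∩ B| = 5, |A ∖ B| = 10.
(a) requires |A ∖ B| = 1: false.
(b) requires |A ∩ B| < |A ∖ B|: true.
(c) requires |A ∩ B| ≤ 4: false.

(b)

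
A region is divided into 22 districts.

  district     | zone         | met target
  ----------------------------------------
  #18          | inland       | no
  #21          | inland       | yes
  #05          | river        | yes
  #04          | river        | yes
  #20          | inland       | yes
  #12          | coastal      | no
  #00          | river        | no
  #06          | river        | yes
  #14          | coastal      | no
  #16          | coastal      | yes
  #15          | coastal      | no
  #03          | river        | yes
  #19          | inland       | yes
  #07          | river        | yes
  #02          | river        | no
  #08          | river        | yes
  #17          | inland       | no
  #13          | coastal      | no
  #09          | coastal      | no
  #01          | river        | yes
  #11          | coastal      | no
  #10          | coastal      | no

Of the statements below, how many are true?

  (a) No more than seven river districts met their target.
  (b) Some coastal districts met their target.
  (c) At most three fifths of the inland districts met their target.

3

(a) river: |A| = 9, |A ∩ B| = 7; needs |A ∩ B| ≤ 7 — true.
(b) coastal: |A| = 8, |A ∩ B| = 1; needs A ∩ B ≠ ∅ (|A ∩ B| ≥ 1) — true.
(c) inland: |A| = 5, |A ∩ B| = 3; needs |A ∩ B| / |A| ≤ 3/5 — true.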